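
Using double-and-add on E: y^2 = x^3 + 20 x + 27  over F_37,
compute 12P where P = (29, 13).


k = 12 = 1100_2 (binary, LSB first: 0011)
Double-and-add from P = (29, 13):
  bit 0 = 0: acc unchanged = O
  bit 1 = 0: acc unchanged = O
  bit 2 = 1: acc = O + (12, 16) = (12, 16)
  bit 3 = 1: acc = (12, 16) + (20, 19) = (30, 5)

12P = (30, 5)


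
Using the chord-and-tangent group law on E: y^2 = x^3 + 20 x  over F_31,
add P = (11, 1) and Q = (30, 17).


P != Q, so use the chord formula.
s = (y2 - y1) / (x2 - x1) = (16) / (19) mod 31 = 9
x3 = s^2 - x1 - x2 mod 31 = 9^2 - 11 - 30 = 9
y3 = s (x1 - x3) - y1 mod 31 = 9 * (11 - 9) - 1 = 17

P + Q = (9, 17)


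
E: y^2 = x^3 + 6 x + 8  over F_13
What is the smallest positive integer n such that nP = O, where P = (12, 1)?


Compute successive multiples of P until we hit O:
  1P = (12, 1)
  2P = (6, 0)
  3P = (12, 12)
  4P = O

ord(P) = 4


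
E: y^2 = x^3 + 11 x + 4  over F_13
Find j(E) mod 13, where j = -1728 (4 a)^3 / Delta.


Delta = -16(4 a^3 + 27 b^2) mod 13 = 9
-1728 * (4 a)^3 = -1728 * (4*11)^3 mod 13 = 8
j = 8 * 9^(-1) mod 13 = 11

j = 11 (mod 13)


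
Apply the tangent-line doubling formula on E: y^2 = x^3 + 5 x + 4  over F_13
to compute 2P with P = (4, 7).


Doubling: s = (3 x1^2 + a) / (2 y1)
s = (3*4^2 + 5) / (2*7) mod 13 = 1
x3 = s^2 - 2 x1 mod 13 = 1^2 - 2*4 = 6
y3 = s (x1 - x3) - y1 mod 13 = 1 * (4 - 6) - 7 = 4

2P = (6, 4)


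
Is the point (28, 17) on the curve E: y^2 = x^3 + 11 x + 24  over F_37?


Check whether y^2 = x^3 + 11 x + 24 (mod 37) for (x, y) = (28, 17).
LHS: y^2 = 17^2 mod 37 = 30
RHS: x^3 + 11 x + 24 = 28^3 + 11*28 + 24 mod 37 = 10
LHS != RHS

No, not on the curve


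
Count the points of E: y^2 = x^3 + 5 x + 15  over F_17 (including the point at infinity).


For each x in F_17, count y with y^2 = x^3 + 5 x + 15 mod 17:
  x = 0: RHS = 15, y in [7, 10]  -> 2 point(s)
  x = 1: RHS = 4, y in [2, 15]  -> 2 point(s)
  x = 2: RHS = 16, y in [4, 13]  -> 2 point(s)
  x = 7: RHS = 2, y in [6, 11]  -> 2 point(s)
  x = 12: RHS = 1, y in [1, 16]  -> 2 point(s)
  x = 13: RHS = 16, y in [4, 13]  -> 2 point(s)
  x = 16: RHS = 9, y in [3, 14]  -> 2 point(s)
Affine points: 14. Add the point at infinity: total = 15.

#E(F_17) = 15


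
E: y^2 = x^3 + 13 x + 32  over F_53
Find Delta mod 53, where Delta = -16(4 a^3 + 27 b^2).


4 a^3 + 27 b^2 = 4*13^3 + 27*32^2 = 8788 + 27648 = 36436
Delta = -16 * (36436) = -582976
Delta mod 53 = 24

Delta = 24 (mod 53)


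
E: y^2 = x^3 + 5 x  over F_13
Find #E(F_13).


For each x in F_13, count y with y^2 = x^3 + 5 x + 0 mod 13:
  x = 0: RHS = 0, y in [0]  -> 1 point(s)
  x = 3: RHS = 3, y in [4, 9]  -> 2 point(s)
  x = 6: RHS = 12, y in [5, 8]  -> 2 point(s)
  x = 7: RHS = 1, y in [1, 12]  -> 2 point(s)
  x = 10: RHS = 10, y in [6, 7]  -> 2 point(s)
Affine points: 9. Add the point at infinity: total = 10.

#E(F_13) = 10


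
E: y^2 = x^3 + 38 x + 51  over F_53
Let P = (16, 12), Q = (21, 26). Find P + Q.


P != Q, so use the chord formula.
s = (y2 - y1) / (x2 - x1) = (14) / (5) mod 53 = 24
x3 = s^2 - x1 - x2 mod 53 = 24^2 - 16 - 21 = 9
y3 = s (x1 - x3) - y1 mod 53 = 24 * (16 - 9) - 12 = 50

P + Q = (9, 50)


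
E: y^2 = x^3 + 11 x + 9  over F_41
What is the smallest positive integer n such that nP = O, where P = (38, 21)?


Compute successive multiples of P until we hit O:
  1P = (38, 21)
  2P = (15, 33)
  3P = (34, 9)
  4P = (19, 36)
  5P = (2, 11)
  6P = (5, 36)
  7P = (6, 39)
  8P = (1, 12)
  ... (continuing to 33P)
  33P = O

ord(P) = 33


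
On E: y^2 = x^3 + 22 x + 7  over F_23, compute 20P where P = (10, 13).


k = 20 = 10100_2 (binary, LSB first: 00101)
Double-and-add from P = (10, 13):
  bit 0 = 0: acc unchanged = O
  bit 1 = 0: acc unchanged = O
  bit 2 = 1: acc = O + (18, 5) = (18, 5)
  bit 3 = 0: acc unchanged = (18, 5)
  bit 4 = 1: acc = (18, 5) + (15, 3) = (16, 4)

20P = (16, 4)


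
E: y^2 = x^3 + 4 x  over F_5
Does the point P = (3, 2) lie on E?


Check whether y^2 = x^3 + 4 x + 0 (mod 5) for (x, y) = (3, 2).
LHS: y^2 = 2^2 mod 5 = 4
RHS: x^3 + 4 x + 0 = 3^3 + 4*3 + 0 mod 5 = 4
LHS = RHS

Yes, on the curve


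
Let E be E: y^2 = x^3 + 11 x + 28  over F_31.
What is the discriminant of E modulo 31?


4 a^3 + 27 b^2 = 4*11^3 + 27*28^2 = 5324 + 21168 = 26492
Delta = -16 * (26492) = -423872
Delta mod 31 = 22

Delta = 22 (mod 31)


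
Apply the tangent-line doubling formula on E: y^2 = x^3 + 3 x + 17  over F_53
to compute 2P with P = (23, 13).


Doubling: s = (3 x1^2 + a) / (2 y1)
s = (3*23^2 + 3) / (2*13) mod 53 = 0
x3 = s^2 - 2 x1 mod 53 = 0^2 - 2*23 = 7
y3 = s (x1 - x3) - y1 mod 53 = 0 * (23 - 7) - 13 = 40

2P = (7, 40)


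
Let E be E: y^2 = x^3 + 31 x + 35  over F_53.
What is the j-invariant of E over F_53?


Delta = -16(4 a^3 + 27 b^2) mod 53 = 3
-1728 * (4 a)^3 = -1728 * (4*31)^3 mod 53 = 42
j = 42 * 3^(-1) mod 53 = 14

j = 14 (mod 53)


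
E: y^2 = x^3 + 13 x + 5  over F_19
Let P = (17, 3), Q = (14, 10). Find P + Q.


P != Q, so use the chord formula.
s = (y2 - y1) / (x2 - x1) = (7) / (16) mod 19 = 4
x3 = s^2 - x1 - x2 mod 19 = 4^2 - 17 - 14 = 4
y3 = s (x1 - x3) - y1 mod 19 = 4 * (17 - 4) - 3 = 11

P + Q = (4, 11)


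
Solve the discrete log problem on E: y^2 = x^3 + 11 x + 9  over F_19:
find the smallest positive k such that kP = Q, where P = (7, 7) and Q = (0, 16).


Enumerate multiples of P until we hit Q = (0, 16):
  1P = (7, 7)
  2P = (11, 13)
  3P = (8, 1)
  4P = (2, 1)
  5P = (16, 5)
  6P = (12, 11)
  7P = (9, 18)
  8P = (0, 3)
  9P = (10, 13)
  10P = (6, 14)
  11P = (17, 6)
  12P = (18, 15)
  13P = (14, 0)
  14P = (18, 4)
  15P = (17, 13)
  16P = (6, 5)
  17P = (10, 6)
  18P = (0, 16)
Match found at i = 18.

k = 18


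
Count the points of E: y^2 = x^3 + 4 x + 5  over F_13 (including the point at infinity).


For each x in F_13, count y with y^2 = x^3 + 4 x + 5 mod 13:
  x = 1: RHS = 10, y in [6, 7]  -> 2 point(s)
  x = 7: RHS = 12, y in [5, 8]  -> 2 point(s)
  x = 8: RHS = 3, y in [4, 9]  -> 2 point(s)
  x = 9: RHS = 3, y in [4, 9]  -> 2 point(s)
  x = 12: RHS = 0, y in [0]  -> 1 point(s)
Affine points: 9. Add the point at infinity: total = 10.

#E(F_13) = 10


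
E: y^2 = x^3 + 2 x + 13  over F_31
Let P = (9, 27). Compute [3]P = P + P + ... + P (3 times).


k = 3 = 11_2 (binary, LSB first: 11)
Double-and-add from P = (9, 27):
  bit 0 = 1: acc = O + (9, 27) = (9, 27)
  bit 1 = 1: acc = (9, 27) + (2, 26) = (8, 13)

3P = (8, 13)


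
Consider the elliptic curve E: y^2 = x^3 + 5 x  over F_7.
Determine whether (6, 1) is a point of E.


Check whether y^2 = x^3 + 5 x + 0 (mod 7) for (x, y) = (6, 1).
LHS: y^2 = 1^2 mod 7 = 1
RHS: x^3 + 5 x + 0 = 6^3 + 5*6 + 0 mod 7 = 1
LHS = RHS

Yes, on the curve


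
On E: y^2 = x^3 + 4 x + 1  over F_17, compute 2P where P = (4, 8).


Doubling: s = (3 x1^2 + a) / (2 y1)
s = (3*4^2 + 4) / (2*8) mod 17 = 16
x3 = s^2 - 2 x1 mod 17 = 16^2 - 2*4 = 10
y3 = s (x1 - x3) - y1 mod 17 = 16 * (4 - 10) - 8 = 15

2P = (10, 15)


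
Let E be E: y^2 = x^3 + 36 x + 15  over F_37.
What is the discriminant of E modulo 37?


4 a^3 + 27 b^2 = 4*36^3 + 27*15^2 = 186624 + 6075 = 192699
Delta = -16 * (192699) = -3083184
Delta mod 37 = 26

Delta = 26 (mod 37)


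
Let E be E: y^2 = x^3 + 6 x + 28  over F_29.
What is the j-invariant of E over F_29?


Delta = -16(4 a^3 + 27 b^2) mod 29 = 12
-1728 * (4 a)^3 = -1728 * (4*6)^3 mod 29 = 8
j = 8 * 12^(-1) mod 29 = 20

j = 20 (mod 29)


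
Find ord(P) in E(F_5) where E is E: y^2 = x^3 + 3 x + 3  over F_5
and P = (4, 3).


Compute successive multiples of P until we hit O:
  1P = (4, 3)
  2P = (3, 3)
  3P = (3, 2)
  4P = (4, 2)
  5P = O

ord(P) = 5


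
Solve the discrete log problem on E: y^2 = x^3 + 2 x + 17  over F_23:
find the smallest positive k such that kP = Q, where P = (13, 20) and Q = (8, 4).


Enumerate multiples of P until we hit Q = (8, 4):
  1P = (13, 20)
  2P = (3, 21)
  3P = (10, 5)
  4P = (2, 12)
  5P = (11, 17)
  6P = (7, 12)
  7P = (15, 8)
  8P = (8, 19)
  9P = (14, 12)
  10P = (14, 11)
  11P = (8, 4)
Match found at i = 11.

k = 11


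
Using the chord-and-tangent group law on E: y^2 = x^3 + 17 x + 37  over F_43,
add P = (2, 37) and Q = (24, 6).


P != Q, so use the chord formula.
s = (y2 - y1) / (x2 - x1) = (12) / (22) mod 43 = 24
x3 = s^2 - x1 - x2 mod 43 = 24^2 - 2 - 24 = 34
y3 = s (x1 - x3) - y1 mod 43 = 24 * (2 - 34) - 37 = 12

P + Q = (34, 12)


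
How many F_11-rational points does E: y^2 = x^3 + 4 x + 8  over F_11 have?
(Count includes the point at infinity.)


For each x in F_11, count y with y^2 = x^3 + 4 x + 8 mod 11:
  x = 3: RHS = 3, y in [5, 6]  -> 2 point(s)
  x = 4: RHS = 0, y in [0]  -> 1 point(s)
  x = 7: RHS = 5, y in [4, 7]  -> 2 point(s)
  x = 9: RHS = 3, y in [5, 6]  -> 2 point(s)
  x = 10: RHS = 3, y in [5, 6]  -> 2 point(s)
Affine points: 9. Add the point at infinity: total = 10.

#E(F_11) = 10


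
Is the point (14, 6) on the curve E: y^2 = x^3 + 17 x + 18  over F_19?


Check whether y^2 = x^3 + 17 x + 18 (mod 19) for (x, y) = (14, 6).
LHS: y^2 = 6^2 mod 19 = 17
RHS: x^3 + 17 x + 18 = 14^3 + 17*14 + 18 mod 19 = 17
LHS = RHS

Yes, on the curve


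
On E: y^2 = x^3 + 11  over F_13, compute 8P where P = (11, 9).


k = 8 = 1000_2 (binary, LSB first: 0001)
Double-and-add from P = (11, 9):
  bit 0 = 0: acc unchanged = O
  bit 1 = 0: acc unchanged = O
  bit 2 = 0: acc unchanged = O
  bit 3 = 1: acc = O + (7, 4) = (7, 4)

8P = (7, 4)


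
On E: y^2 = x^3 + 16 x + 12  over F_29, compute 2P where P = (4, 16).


Doubling: s = (3 x1^2 + a) / (2 y1)
s = (3*4^2 + 16) / (2*16) mod 29 = 2
x3 = s^2 - 2 x1 mod 29 = 2^2 - 2*4 = 25
y3 = s (x1 - x3) - y1 mod 29 = 2 * (4 - 25) - 16 = 0

2P = (25, 0)


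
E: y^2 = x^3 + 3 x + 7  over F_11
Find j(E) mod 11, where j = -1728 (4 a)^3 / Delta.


Delta = -16(4 a^3 + 27 b^2) mod 11 = 6
-1728 * (4 a)^3 = -1728 * (4*3)^3 mod 11 = 10
j = 10 * 6^(-1) mod 11 = 9

j = 9 (mod 11)


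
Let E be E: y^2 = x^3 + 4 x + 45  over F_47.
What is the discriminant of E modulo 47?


4 a^3 + 27 b^2 = 4*4^3 + 27*45^2 = 256 + 54675 = 54931
Delta = -16 * (54931) = -878896
Delta mod 47 = 4

Delta = 4 (mod 47)


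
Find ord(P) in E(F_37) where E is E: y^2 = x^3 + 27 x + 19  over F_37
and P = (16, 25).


Compute successive multiples of P until we hit O:
  1P = (16, 25)
  2P = (31, 14)
  3P = (18, 11)
  4P = (15, 5)
  5P = (36, 19)
  6P = (1, 26)
  7P = (8, 9)
  8P = (17, 10)
  ... (continuing to 37P)
  37P = O

ord(P) = 37


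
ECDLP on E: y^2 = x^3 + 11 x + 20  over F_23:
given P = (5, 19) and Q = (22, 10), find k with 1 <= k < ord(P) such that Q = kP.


Enumerate multiples of P until we hit Q = (22, 10):
  1P = (5, 19)
  2P = (15, 8)
  3P = (21, 17)
  4P = (6, 7)
  5P = (18, 22)
  6P = (4, 6)
  7P = (22, 13)
  8P = (20, 12)
  9P = (2, 21)
  10P = (19, 21)
  11P = (7, 7)
  12P = (1, 3)
  13P = (10, 7)
  14P = (11, 0)
  15P = (10, 16)
  16P = (1, 20)
  17P = (7, 16)
  18P = (19, 2)
  19P = (2, 2)
  20P = (20, 11)
  21P = (22, 10)
Match found at i = 21.

k = 21


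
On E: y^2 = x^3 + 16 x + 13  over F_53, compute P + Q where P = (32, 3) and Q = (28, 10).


P != Q, so use the chord formula.
s = (y2 - y1) / (x2 - x1) = (7) / (49) mod 53 = 38
x3 = s^2 - x1 - x2 mod 53 = 38^2 - 32 - 28 = 6
y3 = s (x1 - x3) - y1 mod 53 = 38 * (32 - 6) - 3 = 31

P + Q = (6, 31)


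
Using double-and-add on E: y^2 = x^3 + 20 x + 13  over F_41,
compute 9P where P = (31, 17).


k = 9 = 1001_2 (binary, LSB first: 1001)
Double-and-add from P = (31, 17):
  bit 0 = 1: acc = O + (31, 17) = (31, 17)
  bit 1 = 0: acc unchanged = (31, 17)
  bit 2 = 0: acc unchanged = (31, 17)
  bit 3 = 1: acc = (31, 17) + (9, 26) = (37, 19)

9P = (37, 19)


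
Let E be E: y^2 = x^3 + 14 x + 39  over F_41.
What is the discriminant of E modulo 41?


4 a^3 + 27 b^2 = 4*14^3 + 27*39^2 = 10976 + 41067 = 52043
Delta = -16 * (52043) = -832688
Delta mod 41 = 22

Delta = 22 (mod 41)


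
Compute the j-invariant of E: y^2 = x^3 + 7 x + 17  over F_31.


Delta = -16(4 a^3 + 27 b^2) mod 31 = 16
-1728 * (4 a)^3 = -1728 * (4*7)^3 mod 31 = 1
j = 1 * 16^(-1) mod 31 = 2

j = 2 (mod 31)


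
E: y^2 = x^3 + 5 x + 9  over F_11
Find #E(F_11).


For each x in F_11, count y with y^2 = x^3 + 5 x + 9 mod 11:
  x = 0: RHS = 9, y in [3, 8]  -> 2 point(s)
  x = 1: RHS = 4, y in [2, 9]  -> 2 point(s)
  x = 2: RHS = 5, y in [4, 7]  -> 2 point(s)
  x = 4: RHS = 5, y in [4, 7]  -> 2 point(s)
  x = 5: RHS = 5, y in [4, 7]  -> 2 point(s)
  x = 8: RHS = 0, y in [0]  -> 1 point(s)
  x = 10: RHS = 3, y in [5, 6]  -> 2 point(s)
Affine points: 13. Add the point at infinity: total = 14.

#E(F_11) = 14


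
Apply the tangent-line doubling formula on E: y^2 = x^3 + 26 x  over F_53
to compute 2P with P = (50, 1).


Doubling: s = (3 x1^2 + a) / (2 y1)
s = (3*50^2 + 26) / (2*1) mod 53 = 0
x3 = s^2 - 2 x1 mod 53 = 0^2 - 2*50 = 6
y3 = s (x1 - x3) - y1 mod 53 = 0 * (50 - 6) - 1 = 52

2P = (6, 52)


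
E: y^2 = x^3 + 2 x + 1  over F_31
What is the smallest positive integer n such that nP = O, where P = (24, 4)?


Compute successive multiples of P until we hit O:
  1P = (24, 4)
  2P = (1, 2)
  3P = (8, 23)
  4P = (17, 9)
  5P = (0, 1)
  6P = (23, 0)
  7P = (0, 30)
  8P = (17, 22)
  ... (continuing to 12P)
  12P = O

ord(P) = 12


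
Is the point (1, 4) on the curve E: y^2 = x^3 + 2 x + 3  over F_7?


Check whether y^2 = x^3 + 2 x + 3 (mod 7) for (x, y) = (1, 4).
LHS: y^2 = 4^2 mod 7 = 2
RHS: x^3 + 2 x + 3 = 1^3 + 2*1 + 3 mod 7 = 6
LHS != RHS

No, not on the curve


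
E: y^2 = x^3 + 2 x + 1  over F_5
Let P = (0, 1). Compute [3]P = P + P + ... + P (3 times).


k = 3 = 11_2 (binary, LSB first: 11)
Double-and-add from P = (0, 1):
  bit 0 = 1: acc = O + (0, 1) = (0, 1)
  bit 1 = 1: acc = (0, 1) + (1, 3) = (3, 3)

3P = (3, 3)


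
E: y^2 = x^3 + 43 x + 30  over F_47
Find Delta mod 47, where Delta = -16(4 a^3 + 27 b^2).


4 a^3 + 27 b^2 = 4*43^3 + 27*30^2 = 318028 + 24300 = 342328
Delta = -16 * (342328) = -5477248
Delta mod 47 = 38

Delta = 38 (mod 47)


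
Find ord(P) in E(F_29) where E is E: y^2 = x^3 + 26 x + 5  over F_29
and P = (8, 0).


Compute successive multiples of P until we hit O:
  1P = (8, 0)
  2P = O

ord(P) = 2


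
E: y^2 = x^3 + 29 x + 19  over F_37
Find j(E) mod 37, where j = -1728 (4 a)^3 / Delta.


Delta = -16(4 a^3 + 27 b^2) mod 37 = 26
-1728 * (4 a)^3 = -1728 * (4*29)^3 mod 37 = 6
j = 6 * 26^(-1) mod 37 = 23

j = 23 (mod 37)


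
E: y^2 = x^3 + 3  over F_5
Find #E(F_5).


For each x in F_5, count y with y^2 = x^3 + 0 x + 3 mod 5:
  x = 1: RHS = 4, y in [2, 3]  -> 2 point(s)
  x = 2: RHS = 1, y in [1, 4]  -> 2 point(s)
  x = 3: RHS = 0, y in [0]  -> 1 point(s)
Affine points: 5. Add the point at infinity: total = 6.

#E(F_5) = 6


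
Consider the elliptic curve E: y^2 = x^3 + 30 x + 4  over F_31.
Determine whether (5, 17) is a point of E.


Check whether y^2 = x^3 + 30 x + 4 (mod 31) for (x, y) = (5, 17).
LHS: y^2 = 17^2 mod 31 = 10
RHS: x^3 + 30 x + 4 = 5^3 + 30*5 + 4 mod 31 = 0
LHS != RHS

No, not on the curve


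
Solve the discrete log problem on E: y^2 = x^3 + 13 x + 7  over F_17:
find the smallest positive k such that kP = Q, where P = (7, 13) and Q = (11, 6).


Enumerate multiples of P until we hit Q = (11, 6):
  1P = (7, 13)
  2P = (12, 2)
  3P = (11, 6)
Match found at i = 3.

k = 3


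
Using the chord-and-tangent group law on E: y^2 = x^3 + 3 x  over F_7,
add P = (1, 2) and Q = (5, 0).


P != Q, so use the chord formula.
s = (y2 - y1) / (x2 - x1) = (5) / (4) mod 7 = 3
x3 = s^2 - x1 - x2 mod 7 = 3^2 - 1 - 5 = 3
y3 = s (x1 - x3) - y1 mod 7 = 3 * (1 - 3) - 2 = 6

P + Q = (3, 6)


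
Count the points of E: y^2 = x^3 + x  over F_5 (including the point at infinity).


For each x in F_5, count y with y^2 = x^3 + 1 x + 0 mod 5:
  x = 0: RHS = 0, y in [0]  -> 1 point(s)
  x = 2: RHS = 0, y in [0]  -> 1 point(s)
  x = 3: RHS = 0, y in [0]  -> 1 point(s)
Affine points: 3. Add the point at infinity: total = 4.

#E(F_5) = 4


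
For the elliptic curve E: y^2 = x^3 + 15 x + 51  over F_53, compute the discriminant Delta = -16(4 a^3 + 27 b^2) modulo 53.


4 a^3 + 27 b^2 = 4*15^3 + 27*51^2 = 13500 + 70227 = 83727
Delta = -16 * (83727) = -1339632
Delta mod 53 = 49

Delta = 49 (mod 53)


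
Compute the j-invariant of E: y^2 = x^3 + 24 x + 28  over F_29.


Delta = -16(4 a^3 + 27 b^2) mod 29 = 28
-1728 * (4 a)^3 = -1728 * (4*24)^3 mod 29 = 19
j = 19 * 28^(-1) mod 29 = 10

j = 10 (mod 29)


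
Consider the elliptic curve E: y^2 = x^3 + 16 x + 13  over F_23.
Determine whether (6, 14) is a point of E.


Check whether y^2 = x^3 + 16 x + 13 (mod 23) for (x, y) = (6, 14).
LHS: y^2 = 14^2 mod 23 = 12
RHS: x^3 + 16 x + 13 = 6^3 + 16*6 + 13 mod 23 = 3
LHS != RHS

No, not on the curve


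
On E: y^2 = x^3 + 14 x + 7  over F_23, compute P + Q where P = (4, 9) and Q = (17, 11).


P != Q, so use the chord formula.
s = (y2 - y1) / (x2 - x1) = (2) / (13) mod 23 = 9
x3 = s^2 - x1 - x2 mod 23 = 9^2 - 4 - 17 = 14
y3 = s (x1 - x3) - y1 mod 23 = 9 * (4 - 14) - 9 = 16

P + Q = (14, 16)


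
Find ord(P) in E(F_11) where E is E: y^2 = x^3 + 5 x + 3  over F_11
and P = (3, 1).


Compute successive multiples of P until we hit O:
  1P = (3, 1)
  2P = (8, 7)
  3P = (1, 8)
  4P = (0, 5)
  5P = (0, 6)
  6P = (1, 3)
  7P = (8, 4)
  8P = (3, 10)
  ... (continuing to 9P)
  9P = O

ord(P) = 9


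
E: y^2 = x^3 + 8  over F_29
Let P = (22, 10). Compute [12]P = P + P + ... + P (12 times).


k = 12 = 1100_2 (binary, LSB first: 0011)
Double-and-add from P = (22, 10):
  bit 0 = 0: acc unchanged = O
  bit 1 = 0: acc unchanged = O
  bit 2 = 1: acc = O + (3, 8) = (3, 8)
  bit 3 = 1: acc = (3, 8) + (28, 6) = (20, 27)

12P = (20, 27)


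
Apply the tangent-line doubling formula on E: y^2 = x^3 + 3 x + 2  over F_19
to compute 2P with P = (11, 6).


Doubling: s = (3 x1^2 + a) / (2 y1)
s = (3*11^2 + 3) / (2*6) mod 19 = 2
x3 = s^2 - 2 x1 mod 19 = 2^2 - 2*11 = 1
y3 = s (x1 - x3) - y1 mod 19 = 2 * (11 - 1) - 6 = 14

2P = (1, 14)


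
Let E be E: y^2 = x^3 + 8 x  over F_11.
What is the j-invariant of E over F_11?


Delta = -16(4 a^3 + 27 b^2) mod 11 = 1
-1728 * (4 a)^3 = -1728 * (4*8)^3 mod 11 = 1
j = 1 * 1^(-1) mod 11 = 1

j = 1 (mod 11)


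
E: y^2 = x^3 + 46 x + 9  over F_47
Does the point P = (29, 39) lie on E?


Check whether y^2 = x^3 + 46 x + 9 (mod 47) for (x, y) = (29, 39).
LHS: y^2 = 39^2 mod 47 = 17
RHS: x^3 + 46 x + 9 = 29^3 + 46*29 + 9 mod 47 = 23
LHS != RHS

No, not on the curve


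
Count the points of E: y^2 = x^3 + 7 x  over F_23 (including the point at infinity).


For each x in F_23, count y with y^2 = x^3 + 7 x + 0 mod 23:
  x = 0: RHS = 0, y in [0]  -> 1 point(s)
  x = 1: RHS = 8, y in [10, 13]  -> 2 point(s)
  x = 3: RHS = 2, y in [5, 18]  -> 2 point(s)
  x = 4: RHS = 0, y in [0]  -> 1 point(s)
  x = 7: RHS = 1, y in [1, 22]  -> 2 point(s)
  x = 8: RHS = 16, y in [4, 19]  -> 2 point(s)
  x = 10: RHS = 12, y in [9, 14]  -> 2 point(s)
  x = 12: RHS = 18, y in [8, 15]  -> 2 point(s)
  x = 14: RHS = 13, y in [6, 17]  -> 2 point(s)
  x = 17: RHS = 18, y in [8, 15]  -> 2 point(s)
  x = 18: RHS = 1, y in [1, 22]  -> 2 point(s)
  x = 19: RHS = 0, y in [0]  -> 1 point(s)
  x = 21: RHS = 1, y in [1, 22]  -> 2 point(s)
Affine points: 23. Add the point at infinity: total = 24.

#E(F_23) = 24


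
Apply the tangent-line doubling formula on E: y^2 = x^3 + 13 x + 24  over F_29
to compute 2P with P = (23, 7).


Doubling: s = (3 x1^2 + a) / (2 y1)
s = (3*23^2 + 13) / (2*7) mod 29 = 19
x3 = s^2 - 2 x1 mod 29 = 19^2 - 2*23 = 25
y3 = s (x1 - x3) - y1 mod 29 = 19 * (23 - 25) - 7 = 13

2P = (25, 13)


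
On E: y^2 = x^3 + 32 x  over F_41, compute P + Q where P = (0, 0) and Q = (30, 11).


P != Q, so use the chord formula.
s = (y2 - y1) / (x2 - x1) = (11) / (30) mod 41 = 40
x3 = s^2 - x1 - x2 mod 41 = 40^2 - 0 - 30 = 12
y3 = s (x1 - x3) - y1 mod 41 = 40 * (0 - 12) - 0 = 12

P + Q = (12, 12)


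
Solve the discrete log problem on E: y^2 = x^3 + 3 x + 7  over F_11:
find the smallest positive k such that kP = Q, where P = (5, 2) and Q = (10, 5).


Enumerate multiples of P until we hit Q = (10, 5):
  1P = (5, 2)
  2P = (10, 5)
Match found at i = 2.

k = 2


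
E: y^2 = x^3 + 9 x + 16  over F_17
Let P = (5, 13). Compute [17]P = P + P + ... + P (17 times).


k = 17 = 10001_2 (binary, LSB first: 10001)
Double-and-add from P = (5, 13):
  bit 0 = 1: acc = O + (5, 13) = (5, 13)
  bit 1 = 0: acc unchanged = (5, 13)
  bit 2 = 0: acc unchanged = (5, 13)
  bit 3 = 0: acc unchanged = (5, 13)
  bit 4 = 1: acc = (5, 13) + (1, 3) = (13, 1)

17P = (13, 1)


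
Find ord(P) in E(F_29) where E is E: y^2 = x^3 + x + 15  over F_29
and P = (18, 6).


Compute successive multiples of P until we hit O:
  1P = (18, 6)
  2P = (27, 11)
  3P = (4, 5)
  4P = (11, 9)
  5P = (28, 19)
  6P = (25, 11)
  7P = (9, 17)
  8P = (6, 18)
  ... (continuing to 17P)
  17P = O

ord(P) = 17


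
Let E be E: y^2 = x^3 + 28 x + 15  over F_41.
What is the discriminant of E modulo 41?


4 a^3 + 27 b^2 = 4*28^3 + 27*15^2 = 87808 + 6075 = 93883
Delta = -16 * (93883) = -1502128
Delta mod 41 = 30

Delta = 30 (mod 41)


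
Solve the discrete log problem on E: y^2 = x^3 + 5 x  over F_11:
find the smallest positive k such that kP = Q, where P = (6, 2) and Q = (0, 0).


Enumerate multiples of P until we hit Q = (0, 0):
  1P = (6, 2)
  2P = (3, 3)
  3P = (7, 2)
  4P = (9, 9)
  5P = (10, 7)
  6P = (0, 0)
Match found at i = 6.

k = 6


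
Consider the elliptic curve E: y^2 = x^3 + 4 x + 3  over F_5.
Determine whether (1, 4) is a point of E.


Check whether y^2 = x^3 + 4 x + 3 (mod 5) for (x, y) = (1, 4).
LHS: y^2 = 4^2 mod 5 = 1
RHS: x^3 + 4 x + 3 = 1^3 + 4*1 + 3 mod 5 = 3
LHS != RHS

No, not on the curve


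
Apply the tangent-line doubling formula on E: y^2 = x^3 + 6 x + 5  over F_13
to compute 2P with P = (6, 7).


Doubling: s = (3 x1^2 + a) / (2 y1)
s = (3*6^2 + 6) / (2*7) mod 13 = 10
x3 = s^2 - 2 x1 mod 13 = 10^2 - 2*6 = 10
y3 = s (x1 - x3) - y1 mod 13 = 10 * (6 - 10) - 7 = 5

2P = (10, 5)


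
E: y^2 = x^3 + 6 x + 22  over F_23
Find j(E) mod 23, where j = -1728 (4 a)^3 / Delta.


Delta = -16(4 a^3 + 27 b^2) mod 23 = 4
-1728 * (4 a)^3 = -1728 * (4*6)^3 mod 23 = 20
j = 20 * 4^(-1) mod 23 = 5

j = 5 (mod 23)


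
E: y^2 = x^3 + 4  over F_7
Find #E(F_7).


For each x in F_7, count y with y^2 = x^3 + 0 x + 4 mod 7:
  x = 0: RHS = 4, y in [2, 5]  -> 2 point(s)
Affine points: 2. Add the point at infinity: total = 3.

#E(F_7) = 3


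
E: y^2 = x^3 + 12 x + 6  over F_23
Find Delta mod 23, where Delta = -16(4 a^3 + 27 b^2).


4 a^3 + 27 b^2 = 4*12^3 + 27*6^2 = 6912 + 972 = 7884
Delta = -16 * (7884) = -126144
Delta mod 23 = 11

Delta = 11 (mod 23)


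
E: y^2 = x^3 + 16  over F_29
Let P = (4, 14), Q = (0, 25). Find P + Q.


P != Q, so use the chord formula.
s = (y2 - y1) / (x2 - x1) = (11) / (25) mod 29 = 19
x3 = s^2 - x1 - x2 mod 29 = 19^2 - 4 - 0 = 9
y3 = s (x1 - x3) - y1 mod 29 = 19 * (4 - 9) - 14 = 7

P + Q = (9, 7)


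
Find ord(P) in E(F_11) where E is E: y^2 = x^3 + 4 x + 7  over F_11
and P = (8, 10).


Compute successive multiples of P until we hit O:
  1P = (8, 10)
  2P = (7, 2)
  3P = (5, 3)
  4P = (1, 10)
  5P = (2, 1)
  6P = (6, 4)
  7P = (6, 7)
  8P = (2, 10)
  ... (continuing to 13P)
  13P = O

ord(P) = 13


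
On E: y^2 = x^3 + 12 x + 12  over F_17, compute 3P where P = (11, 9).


k = 3 = 11_2 (binary, LSB first: 11)
Double-and-add from P = (11, 9):
  bit 0 = 1: acc = O + (11, 9) = (11, 9)
  bit 1 = 1: acc = (11, 9) + (13, 6) = (8, 12)

3P = (8, 12)


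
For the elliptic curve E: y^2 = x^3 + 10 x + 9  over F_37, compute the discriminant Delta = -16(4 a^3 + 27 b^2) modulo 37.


4 a^3 + 27 b^2 = 4*10^3 + 27*9^2 = 4000 + 2187 = 6187
Delta = -16 * (6187) = -98992
Delta mod 37 = 20

Delta = 20 (mod 37)


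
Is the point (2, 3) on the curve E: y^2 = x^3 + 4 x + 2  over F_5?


Check whether y^2 = x^3 + 4 x + 2 (mod 5) for (x, y) = (2, 3).
LHS: y^2 = 3^2 mod 5 = 4
RHS: x^3 + 4 x + 2 = 2^3 + 4*2 + 2 mod 5 = 3
LHS != RHS

No, not on the curve


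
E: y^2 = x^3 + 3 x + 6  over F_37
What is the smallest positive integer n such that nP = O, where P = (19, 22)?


Compute successive multiples of P until we hit O:
  1P = (19, 22)
  2P = (10, 0)
  3P = (19, 15)
  4P = O

ord(P) = 4


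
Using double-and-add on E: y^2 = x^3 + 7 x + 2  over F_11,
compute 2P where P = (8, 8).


k = 2 = 10_2 (binary, LSB first: 01)
Double-and-add from P = (8, 8):
  bit 0 = 0: acc unchanged = O
  bit 1 = 1: acc = O + (10, 7) = (10, 7)

2P = (10, 7)


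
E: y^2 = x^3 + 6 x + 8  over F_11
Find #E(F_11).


For each x in F_11, count y with y^2 = x^3 + 6 x + 8 mod 11:
  x = 1: RHS = 4, y in [2, 9]  -> 2 point(s)
  x = 3: RHS = 9, y in [3, 8]  -> 2 point(s)
  x = 5: RHS = 9, y in [3, 8]  -> 2 point(s)
  x = 10: RHS = 1, y in [1, 10]  -> 2 point(s)
Affine points: 8. Add the point at infinity: total = 9.

#E(F_11) = 9


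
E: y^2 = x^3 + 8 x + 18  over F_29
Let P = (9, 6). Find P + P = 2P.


Doubling: s = (3 x1^2 + a) / (2 y1)
s = (3*9^2 + 8) / (2*6) mod 29 = 4
x3 = s^2 - 2 x1 mod 29 = 4^2 - 2*9 = 27
y3 = s (x1 - x3) - y1 mod 29 = 4 * (9 - 27) - 6 = 9

2P = (27, 9)


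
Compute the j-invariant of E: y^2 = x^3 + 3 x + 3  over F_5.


Delta = -16(4 a^3 + 27 b^2) mod 5 = 4
-1728 * (4 a)^3 = -1728 * (4*3)^3 mod 5 = 1
j = 1 * 4^(-1) mod 5 = 4

j = 4 (mod 5)


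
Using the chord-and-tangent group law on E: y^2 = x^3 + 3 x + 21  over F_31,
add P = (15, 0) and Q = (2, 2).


P != Q, so use the chord formula.
s = (y2 - y1) / (x2 - x1) = (2) / (18) mod 31 = 7
x3 = s^2 - x1 - x2 mod 31 = 7^2 - 15 - 2 = 1
y3 = s (x1 - x3) - y1 mod 31 = 7 * (15 - 1) - 0 = 5

P + Q = (1, 5)


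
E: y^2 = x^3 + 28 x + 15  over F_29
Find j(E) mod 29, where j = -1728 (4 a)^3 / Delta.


Delta = -16(4 a^3 + 27 b^2) mod 29 = 14
-1728 * (4 a)^3 = -1728 * (4*28)^3 mod 29 = 15
j = 15 * 14^(-1) mod 29 = 28

j = 28 (mod 29)


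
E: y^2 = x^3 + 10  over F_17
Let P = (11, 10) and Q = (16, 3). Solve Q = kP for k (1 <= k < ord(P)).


Enumerate multiples of P until we hit Q = (16, 3):
  1P = (11, 10)
  2P = (16, 14)
  3P = (9, 12)
  4P = (15, 11)
  5P = (7, 8)
  6P = (12, 15)
  7P = (2, 1)
  8P = (5, 13)
  9P = (14, 0)
  10P = (5, 4)
  11P = (2, 16)
  12P = (12, 2)
  13P = (7, 9)
  14P = (15, 6)
  15P = (9, 5)
  16P = (16, 3)
Match found at i = 16.

k = 16


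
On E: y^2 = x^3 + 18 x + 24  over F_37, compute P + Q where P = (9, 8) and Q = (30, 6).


P != Q, so use the chord formula.
s = (y2 - y1) / (x2 - x1) = (35) / (21) mod 37 = 14
x3 = s^2 - x1 - x2 mod 37 = 14^2 - 9 - 30 = 9
y3 = s (x1 - x3) - y1 mod 37 = 14 * (9 - 9) - 8 = 29

P + Q = (9, 29)


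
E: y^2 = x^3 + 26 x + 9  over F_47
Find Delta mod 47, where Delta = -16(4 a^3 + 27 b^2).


4 a^3 + 27 b^2 = 4*26^3 + 27*9^2 = 70304 + 2187 = 72491
Delta = -16 * (72491) = -1159856
Delta mod 47 = 10

Delta = 10 (mod 47)


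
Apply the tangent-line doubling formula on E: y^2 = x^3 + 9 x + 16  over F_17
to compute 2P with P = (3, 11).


Doubling: s = (3 x1^2 + a) / (2 y1)
s = (3*3^2 + 9) / (2*11) mod 17 = 14
x3 = s^2 - 2 x1 mod 17 = 14^2 - 2*3 = 3
y3 = s (x1 - x3) - y1 mod 17 = 14 * (3 - 3) - 11 = 6

2P = (3, 6)


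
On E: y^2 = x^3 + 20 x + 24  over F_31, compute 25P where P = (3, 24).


k = 25 = 11001_2 (binary, LSB first: 10011)
Double-and-add from P = (3, 24):
  bit 0 = 1: acc = O + (3, 24) = (3, 24)
  bit 1 = 0: acc unchanged = (3, 24)
  bit 2 = 0: acc unchanged = (3, 24)
  bit 3 = 1: acc = (3, 24) + (16, 21) = (6, 22)
  bit 4 = 1: acc = (6, 22) + (15, 14) = (15, 17)

25P = (15, 17)


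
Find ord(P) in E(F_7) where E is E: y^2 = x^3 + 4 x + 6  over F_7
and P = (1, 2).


Compute successive multiples of P until we hit O:
  1P = (1, 2)
  2P = (5, 5)
  3P = (2, 6)
  4P = (6, 6)
  5P = (4, 4)
  6P = (4, 3)
  7P = (6, 1)
  8P = (2, 1)
  ... (continuing to 11P)
  11P = O

ord(P) = 11


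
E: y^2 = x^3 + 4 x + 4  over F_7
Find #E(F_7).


For each x in F_7, count y with y^2 = x^3 + 4 x + 4 mod 7:
  x = 0: RHS = 4, y in [2, 5]  -> 2 point(s)
  x = 1: RHS = 2, y in [3, 4]  -> 2 point(s)
  x = 3: RHS = 1, y in [1, 6]  -> 2 point(s)
  x = 4: RHS = 0, y in [0]  -> 1 point(s)
  x = 5: RHS = 2, y in [3, 4]  -> 2 point(s)
Affine points: 9. Add the point at infinity: total = 10.

#E(F_7) = 10


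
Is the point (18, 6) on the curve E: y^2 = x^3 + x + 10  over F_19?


Check whether y^2 = x^3 + 1 x + 10 (mod 19) for (x, y) = (18, 6).
LHS: y^2 = 6^2 mod 19 = 17
RHS: x^3 + 1 x + 10 = 18^3 + 1*18 + 10 mod 19 = 8
LHS != RHS

No, not on the curve


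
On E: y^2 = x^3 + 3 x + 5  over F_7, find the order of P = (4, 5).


Compute successive multiples of P until we hit O:
  1P = (4, 5)
  2P = (1, 4)
  3P = (6, 6)
  4P = (6, 1)
  5P = (1, 3)
  6P = (4, 2)
  7P = O

ord(P) = 7


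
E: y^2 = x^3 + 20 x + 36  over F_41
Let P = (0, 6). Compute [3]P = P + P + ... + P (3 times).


k = 3 = 11_2 (binary, LSB first: 11)
Double-and-add from P = (0, 6):
  bit 0 = 1: acc = O + (0, 6) = (0, 6)
  bit 1 = 1: acc = (0, 6) + (21, 0) = (0, 35)

3P = (0, 35)


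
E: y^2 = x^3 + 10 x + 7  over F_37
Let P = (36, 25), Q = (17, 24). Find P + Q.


P != Q, so use the chord formula.
s = (y2 - y1) / (x2 - x1) = (36) / (18) mod 37 = 2
x3 = s^2 - x1 - x2 mod 37 = 2^2 - 36 - 17 = 25
y3 = s (x1 - x3) - y1 mod 37 = 2 * (36 - 25) - 25 = 34

P + Q = (25, 34)


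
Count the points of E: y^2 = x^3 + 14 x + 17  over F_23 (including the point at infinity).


For each x in F_23, count y with y^2 = x^3 + 14 x + 17 mod 23:
  x = 1: RHS = 9, y in [3, 20]  -> 2 point(s)
  x = 6: RHS = 18, y in [8, 15]  -> 2 point(s)
  x = 12: RHS = 4, y in [2, 21]  -> 2 point(s)
  x = 13: RHS = 4, y in [2, 21]  -> 2 point(s)
  x = 14: RHS = 13, y in [6, 17]  -> 2 point(s)
  x = 16: RHS = 13, y in [6, 17]  -> 2 point(s)
  x = 17: RHS = 16, y in [4, 19]  -> 2 point(s)
  x = 18: RHS = 6, y in [11, 12]  -> 2 point(s)
  x = 19: RHS = 12, y in [9, 14]  -> 2 point(s)
  x = 21: RHS = 4, y in [2, 21]  -> 2 point(s)
  x = 22: RHS = 2, y in [5, 18]  -> 2 point(s)
Affine points: 22. Add the point at infinity: total = 23.

#E(F_23) = 23


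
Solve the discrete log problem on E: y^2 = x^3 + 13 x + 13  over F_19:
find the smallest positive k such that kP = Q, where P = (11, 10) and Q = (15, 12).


Enumerate multiples of P until we hit Q = (15, 12):
  1P = (11, 10)
  2P = (13, 17)
  3P = (12, 15)
  4P = (2, 16)
  5P = (17, 13)
  6P = (15, 7)
  7P = (9, 17)
  8P = (16, 17)
  9P = (16, 2)
  10P = (9, 2)
  11P = (15, 12)
Match found at i = 11.

k = 11


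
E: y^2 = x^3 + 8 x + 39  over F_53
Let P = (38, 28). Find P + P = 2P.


Doubling: s = (3 x1^2 + a) / (2 y1)
s = (3*38^2 + 8) / (2*28) mod 53 = 51
x3 = s^2 - 2 x1 mod 53 = 51^2 - 2*38 = 34
y3 = s (x1 - x3) - y1 mod 53 = 51 * (38 - 34) - 28 = 17

2P = (34, 17)


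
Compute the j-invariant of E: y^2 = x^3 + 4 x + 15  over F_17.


Delta = -16(4 a^3 + 27 b^2) mod 17 = 7
-1728 * (4 a)^3 = -1728 * (4*4)^3 mod 17 = 11
j = 11 * 7^(-1) mod 17 = 4

j = 4 (mod 17)


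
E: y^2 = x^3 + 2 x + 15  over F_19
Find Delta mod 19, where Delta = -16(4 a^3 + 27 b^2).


4 a^3 + 27 b^2 = 4*2^3 + 27*15^2 = 32 + 6075 = 6107
Delta = -16 * (6107) = -97712
Delta mod 19 = 5

Delta = 5 (mod 19)


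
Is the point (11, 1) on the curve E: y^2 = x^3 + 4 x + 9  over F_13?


Check whether y^2 = x^3 + 4 x + 9 (mod 13) for (x, y) = (11, 1).
LHS: y^2 = 1^2 mod 13 = 1
RHS: x^3 + 4 x + 9 = 11^3 + 4*11 + 9 mod 13 = 6
LHS != RHS

No, not on the curve


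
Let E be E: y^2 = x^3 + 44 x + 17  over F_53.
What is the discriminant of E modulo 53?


4 a^3 + 27 b^2 = 4*44^3 + 27*17^2 = 340736 + 7803 = 348539
Delta = -16 * (348539) = -5576624
Delta mod 53 = 36

Delta = 36 (mod 53)


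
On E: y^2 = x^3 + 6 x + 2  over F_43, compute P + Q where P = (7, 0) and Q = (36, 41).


P != Q, so use the chord formula.
s = (y2 - y1) / (x2 - x1) = (41) / (29) mod 43 = 37
x3 = s^2 - x1 - x2 mod 43 = 37^2 - 7 - 36 = 36
y3 = s (x1 - x3) - y1 mod 43 = 37 * (7 - 36) - 0 = 2

P + Q = (36, 2)


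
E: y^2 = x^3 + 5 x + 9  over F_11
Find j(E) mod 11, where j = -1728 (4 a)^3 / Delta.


Delta = -16(4 a^3 + 27 b^2) mod 11 = 7
-1728 * (4 a)^3 = -1728 * (4*5)^3 mod 11 = 8
j = 8 * 7^(-1) mod 11 = 9

j = 9 (mod 11)


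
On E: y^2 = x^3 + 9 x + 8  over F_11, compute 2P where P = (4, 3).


Doubling: s = (3 x1^2 + a) / (2 y1)
s = (3*4^2 + 9) / (2*3) mod 11 = 4
x3 = s^2 - 2 x1 mod 11 = 4^2 - 2*4 = 8
y3 = s (x1 - x3) - y1 mod 11 = 4 * (4 - 8) - 3 = 3

2P = (8, 3)


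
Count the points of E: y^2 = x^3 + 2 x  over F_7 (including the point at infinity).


For each x in F_7, count y with y^2 = x^3 + 2 x + 0 mod 7:
  x = 0: RHS = 0, y in [0]  -> 1 point(s)
  x = 4: RHS = 2, y in [3, 4]  -> 2 point(s)
  x = 5: RHS = 2, y in [3, 4]  -> 2 point(s)
  x = 6: RHS = 4, y in [2, 5]  -> 2 point(s)
Affine points: 7. Add the point at infinity: total = 8.

#E(F_7) = 8


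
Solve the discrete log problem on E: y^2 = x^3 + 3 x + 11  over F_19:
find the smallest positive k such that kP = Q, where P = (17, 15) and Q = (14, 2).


Enumerate multiples of P until we hit Q = (14, 2):
  1P = (17, 15)
  2P = (9, 8)
  3P = (0, 7)
  4P = (18, 8)
  5P = (14, 2)
Match found at i = 5.

k = 5


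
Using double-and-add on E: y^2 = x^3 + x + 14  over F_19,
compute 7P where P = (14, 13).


k = 7 = 111_2 (binary, LSB first: 111)
Double-and-add from P = (14, 13):
  bit 0 = 1: acc = O + (14, 13) = (14, 13)
  bit 1 = 1: acc = (14, 13) + (10, 6) = (4, 14)
  bit 2 = 1: acc = (4, 14) + (5, 7) = (2, 10)

7P = (2, 10)


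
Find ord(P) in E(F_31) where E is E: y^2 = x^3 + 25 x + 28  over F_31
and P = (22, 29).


Compute successive multiples of P until we hit O:
  1P = (22, 29)
  2P = (12, 14)
  3P = (7, 9)
  4P = (21, 24)
  5P = (13, 16)
  6P = (0, 20)
  7P = (10, 21)
  8P = (27, 9)
  ... (continuing to 23P)
  23P = O

ord(P) = 23


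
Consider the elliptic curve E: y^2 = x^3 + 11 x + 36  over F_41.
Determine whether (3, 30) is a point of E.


Check whether y^2 = x^3 + 11 x + 36 (mod 41) for (x, y) = (3, 30).
LHS: y^2 = 30^2 mod 41 = 39
RHS: x^3 + 11 x + 36 = 3^3 + 11*3 + 36 mod 41 = 14
LHS != RHS

No, not on the curve


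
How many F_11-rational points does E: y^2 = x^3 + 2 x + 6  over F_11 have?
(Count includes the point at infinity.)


For each x in F_11, count y with y^2 = x^3 + 2 x + 6 mod 11:
  x = 1: RHS = 9, y in [3, 8]  -> 2 point(s)
  x = 4: RHS = 1, y in [1, 10]  -> 2 point(s)
  x = 5: RHS = 9, y in [3, 8]  -> 2 point(s)
  x = 6: RHS = 3, y in [5, 6]  -> 2 point(s)
  x = 7: RHS = 0, y in [0]  -> 1 point(s)
  x = 9: RHS = 5, y in [4, 7]  -> 2 point(s)
  x = 10: RHS = 3, y in [5, 6]  -> 2 point(s)
Affine points: 13. Add the point at infinity: total = 14.

#E(F_11) = 14


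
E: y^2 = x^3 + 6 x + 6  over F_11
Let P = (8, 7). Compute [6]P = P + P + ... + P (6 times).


k = 6 = 110_2 (binary, LSB first: 011)
Double-and-add from P = (8, 7):
  bit 0 = 0: acc unchanged = O
  bit 1 = 1: acc = O + (6, 4) = (6, 4)
  bit 2 = 1: acc = (6, 4) + (2, 9) = (8, 4)

6P = (8, 4)


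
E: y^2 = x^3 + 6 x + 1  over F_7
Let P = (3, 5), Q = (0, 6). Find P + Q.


P != Q, so use the chord formula.
s = (y2 - y1) / (x2 - x1) = (1) / (4) mod 7 = 2
x3 = s^2 - x1 - x2 mod 7 = 2^2 - 3 - 0 = 1
y3 = s (x1 - x3) - y1 mod 7 = 2 * (3 - 1) - 5 = 6

P + Q = (1, 6)


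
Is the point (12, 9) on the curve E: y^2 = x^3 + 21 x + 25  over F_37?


Check whether y^2 = x^3 + 21 x + 25 (mod 37) for (x, y) = (12, 9).
LHS: y^2 = 9^2 mod 37 = 7
RHS: x^3 + 21 x + 25 = 12^3 + 21*12 + 25 mod 37 = 7
LHS = RHS

Yes, on the curve


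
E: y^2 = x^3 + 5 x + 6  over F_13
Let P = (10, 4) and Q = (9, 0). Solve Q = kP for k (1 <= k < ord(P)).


Enumerate multiples of P until we hit Q = (9, 0):
  1P = (10, 4)
  2P = (9, 0)
Match found at i = 2.

k = 2


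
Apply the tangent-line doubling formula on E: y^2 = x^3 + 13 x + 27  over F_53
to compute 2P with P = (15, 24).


Doubling: s = (3 x1^2 + a) / (2 y1)
s = (3*15^2 + 13) / (2*24) mod 53 = 32
x3 = s^2 - 2 x1 mod 53 = 32^2 - 2*15 = 40
y3 = s (x1 - x3) - y1 mod 53 = 32 * (15 - 40) - 24 = 24

2P = (40, 24)


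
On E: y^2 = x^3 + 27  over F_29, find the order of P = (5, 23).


Compute successive multiples of P until we hit O:
  1P = (5, 23)
  2P = (20, 20)
  3P = (11, 13)
  4P = (19, 10)
  5P = (14, 4)
  6P = (3, 5)
  7P = (15, 3)
  8P = (13, 22)
  ... (continuing to 30P)
  30P = O

ord(P) = 30


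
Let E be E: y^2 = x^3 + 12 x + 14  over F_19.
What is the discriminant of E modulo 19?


4 a^3 + 27 b^2 = 4*12^3 + 27*14^2 = 6912 + 5292 = 12204
Delta = -16 * (12204) = -195264
Delta mod 19 = 18

Delta = 18 (mod 19)


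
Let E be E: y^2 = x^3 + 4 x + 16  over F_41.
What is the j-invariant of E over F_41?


Delta = -16(4 a^3 + 27 b^2) mod 41 = 30
-1728 * (4 a)^3 = -1728 * (4*4)^3 mod 41 = 24
j = 24 * 30^(-1) mod 41 = 9

j = 9 (mod 41)


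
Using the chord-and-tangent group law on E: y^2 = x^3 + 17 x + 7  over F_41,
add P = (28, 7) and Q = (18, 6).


P != Q, so use the chord formula.
s = (y2 - y1) / (x2 - x1) = (40) / (31) mod 41 = 37
x3 = s^2 - x1 - x2 mod 41 = 37^2 - 28 - 18 = 11
y3 = s (x1 - x3) - y1 mod 41 = 37 * (28 - 11) - 7 = 7

P + Q = (11, 7)


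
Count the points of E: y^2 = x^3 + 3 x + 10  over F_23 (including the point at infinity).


For each x in F_23, count y with y^2 = x^3 + 3 x + 10 mod 23:
  x = 2: RHS = 1, y in [1, 22]  -> 2 point(s)
  x = 3: RHS = 0, y in [0]  -> 1 point(s)
  x = 5: RHS = 12, y in [9, 14]  -> 2 point(s)
  x = 7: RHS = 6, y in [11, 12]  -> 2 point(s)
  x = 12: RHS = 3, y in [7, 16]  -> 2 point(s)
  x = 14: RHS = 13, y in [6, 17]  -> 2 point(s)
  x = 15: RHS = 3, y in [7, 16]  -> 2 point(s)
  x = 17: RHS = 6, y in [11, 12]  -> 2 point(s)
  x = 18: RHS = 8, y in [10, 13]  -> 2 point(s)
  x = 19: RHS = 3, y in [7, 16]  -> 2 point(s)
  x = 22: RHS = 6, y in [11, 12]  -> 2 point(s)
Affine points: 21. Add the point at infinity: total = 22.

#E(F_23) = 22


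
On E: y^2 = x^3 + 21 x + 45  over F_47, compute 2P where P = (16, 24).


Doubling: s = (3 x1^2 + a) / (2 y1)
s = (3*16^2 + 21) / (2*24) mod 47 = 37
x3 = s^2 - 2 x1 mod 47 = 37^2 - 2*16 = 21
y3 = s (x1 - x3) - y1 mod 47 = 37 * (16 - 21) - 24 = 26

2P = (21, 26)


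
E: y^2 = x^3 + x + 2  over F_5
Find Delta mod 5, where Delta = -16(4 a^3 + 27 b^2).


4 a^3 + 27 b^2 = 4*1^3 + 27*2^2 = 4 + 108 = 112
Delta = -16 * (112) = -1792
Delta mod 5 = 3

Delta = 3 (mod 5)


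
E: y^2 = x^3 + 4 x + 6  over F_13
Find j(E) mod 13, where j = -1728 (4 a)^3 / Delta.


Delta = -16(4 a^3 + 27 b^2) mod 13 = 8
-1728 * (4 a)^3 = -1728 * (4*4)^3 mod 13 = 1
j = 1 * 8^(-1) mod 13 = 5

j = 5 (mod 13)


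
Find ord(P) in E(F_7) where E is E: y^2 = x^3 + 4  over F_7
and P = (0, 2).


Compute successive multiples of P until we hit O:
  1P = (0, 2)
  2P = (0, 5)
  3P = O

ord(P) = 3


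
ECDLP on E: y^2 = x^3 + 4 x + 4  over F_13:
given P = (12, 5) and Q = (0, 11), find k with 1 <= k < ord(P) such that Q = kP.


Enumerate multiples of P until we hit Q = (0, 11):
  1P = (12, 5)
  2P = (6, 7)
  3P = (11, 12)
  4P = (0, 2)
  5P = (10, 2)
  6P = (3, 2)
  7P = (1, 3)
  8P = (1, 10)
  9P = (3, 11)
  10P = (10, 11)
  11P = (0, 11)
Match found at i = 11.

k = 11


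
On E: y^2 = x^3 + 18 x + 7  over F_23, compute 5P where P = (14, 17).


k = 5 = 101_2 (binary, LSB first: 101)
Double-and-add from P = (14, 17):
  bit 0 = 1: acc = O + (14, 17) = (14, 17)
  bit 1 = 0: acc unchanged = (14, 17)
  bit 2 = 1: acc = (14, 17) + (6, 3) = (19, 3)

5P = (19, 3)


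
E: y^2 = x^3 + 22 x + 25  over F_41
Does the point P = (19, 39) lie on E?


Check whether y^2 = x^3 + 22 x + 25 (mod 41) for (x, y) = (19, 39).
LHS: y^2 = 39^2 mod 41 = 4
RHS: x^3 + 22 x + 25 = 19^3 + 22*19 + 25 mod 41 = 4
LHS = RHS

Yes, on the curve


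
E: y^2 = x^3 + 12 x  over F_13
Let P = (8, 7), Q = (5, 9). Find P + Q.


P != Q, so use the chord formula.
s = (y2 - y1) / (x2 - x1) = (2) / (10) mod 13 = 8
x3 = s^2 - x1 - x2 mod 13 = 8^2 - 8 - 5 = 12
y3 = s (x1 - x3) - y1 mod 13 = 8 * (8 - 12) - 7 = 0

P + Q = (12, 0)
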